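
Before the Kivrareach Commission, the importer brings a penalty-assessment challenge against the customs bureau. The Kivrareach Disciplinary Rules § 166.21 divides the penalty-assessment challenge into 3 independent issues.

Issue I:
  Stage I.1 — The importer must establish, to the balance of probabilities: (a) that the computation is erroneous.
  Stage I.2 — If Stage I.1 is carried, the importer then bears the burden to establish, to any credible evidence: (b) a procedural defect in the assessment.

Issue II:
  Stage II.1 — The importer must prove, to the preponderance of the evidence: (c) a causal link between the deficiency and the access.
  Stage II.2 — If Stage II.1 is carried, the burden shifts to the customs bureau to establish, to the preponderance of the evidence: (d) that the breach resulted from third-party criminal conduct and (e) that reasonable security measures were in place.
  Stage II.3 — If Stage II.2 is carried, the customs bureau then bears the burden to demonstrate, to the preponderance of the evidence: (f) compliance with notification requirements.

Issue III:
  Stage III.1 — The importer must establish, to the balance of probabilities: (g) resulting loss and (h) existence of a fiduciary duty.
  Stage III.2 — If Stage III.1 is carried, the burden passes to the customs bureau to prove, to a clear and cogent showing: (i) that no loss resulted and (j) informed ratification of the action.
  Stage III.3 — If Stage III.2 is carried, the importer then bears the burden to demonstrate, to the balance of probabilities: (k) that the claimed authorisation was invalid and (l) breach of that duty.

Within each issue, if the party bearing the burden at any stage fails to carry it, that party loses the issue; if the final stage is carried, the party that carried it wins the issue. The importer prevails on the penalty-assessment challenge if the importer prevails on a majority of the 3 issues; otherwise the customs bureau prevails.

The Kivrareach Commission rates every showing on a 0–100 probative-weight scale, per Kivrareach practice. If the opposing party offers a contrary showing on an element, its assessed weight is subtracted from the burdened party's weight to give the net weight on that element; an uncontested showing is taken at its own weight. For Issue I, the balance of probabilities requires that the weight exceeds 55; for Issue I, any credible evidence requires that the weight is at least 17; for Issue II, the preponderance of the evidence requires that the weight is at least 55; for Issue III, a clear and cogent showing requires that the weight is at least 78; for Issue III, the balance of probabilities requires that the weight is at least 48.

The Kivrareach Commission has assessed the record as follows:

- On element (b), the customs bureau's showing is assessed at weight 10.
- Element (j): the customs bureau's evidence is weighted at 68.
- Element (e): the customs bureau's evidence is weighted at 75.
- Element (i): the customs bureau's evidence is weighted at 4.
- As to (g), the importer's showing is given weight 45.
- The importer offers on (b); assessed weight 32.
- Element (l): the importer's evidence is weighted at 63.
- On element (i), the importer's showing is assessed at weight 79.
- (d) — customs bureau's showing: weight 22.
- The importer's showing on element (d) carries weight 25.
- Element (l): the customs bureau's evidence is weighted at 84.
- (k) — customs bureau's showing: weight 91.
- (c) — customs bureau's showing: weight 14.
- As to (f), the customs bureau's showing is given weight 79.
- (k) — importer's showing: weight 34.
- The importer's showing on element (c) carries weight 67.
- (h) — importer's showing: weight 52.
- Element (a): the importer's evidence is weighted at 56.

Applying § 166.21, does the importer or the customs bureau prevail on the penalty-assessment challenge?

customs bureau

— Issue I —
Stage I.1 (importer, the balance of probabilities, weight exceeds 55): (a) 56 > 55 — meets.
  Stage I.1 carried; the burden remains with the importer.
Stage I.2 (importer, any credible evidence, weight is at least 17): (b) net 32−10=22 ≥ 17 — meets.
  Stage I.2 carried; the final stage is satisfied.
Every stage carried; the importer prevails on this issue.
— Issue II —
At Stage II.1 the importer must meet the preponderance of the evidence (weight is at least 55): on (c) the weight is 67 less the opposing 14 gives net 53, which does not reach 55, so (c) does not meet the standard.
  Not every element is met, so the importer fails to carry Stage II.1.
The customs bureau prevails on this issue.
— Issue III —
Stage III.1 — burden on importer; standard: the balance of probabilities (weight is at least 48).
    (g): 45 < 48 [not met]
    (h): 52 ≥ 48 [met]
  Stage III.1 not carried; the importer fails its burden.
The analysis ends at Stage III.1; the customs bureau prevails on this issue.
Per-issue: Issue I → importer; Issue II → customs bureau; Issue III → customs bureau. The importer must prevail on a majority of issues; overall, the customs bureau prevails.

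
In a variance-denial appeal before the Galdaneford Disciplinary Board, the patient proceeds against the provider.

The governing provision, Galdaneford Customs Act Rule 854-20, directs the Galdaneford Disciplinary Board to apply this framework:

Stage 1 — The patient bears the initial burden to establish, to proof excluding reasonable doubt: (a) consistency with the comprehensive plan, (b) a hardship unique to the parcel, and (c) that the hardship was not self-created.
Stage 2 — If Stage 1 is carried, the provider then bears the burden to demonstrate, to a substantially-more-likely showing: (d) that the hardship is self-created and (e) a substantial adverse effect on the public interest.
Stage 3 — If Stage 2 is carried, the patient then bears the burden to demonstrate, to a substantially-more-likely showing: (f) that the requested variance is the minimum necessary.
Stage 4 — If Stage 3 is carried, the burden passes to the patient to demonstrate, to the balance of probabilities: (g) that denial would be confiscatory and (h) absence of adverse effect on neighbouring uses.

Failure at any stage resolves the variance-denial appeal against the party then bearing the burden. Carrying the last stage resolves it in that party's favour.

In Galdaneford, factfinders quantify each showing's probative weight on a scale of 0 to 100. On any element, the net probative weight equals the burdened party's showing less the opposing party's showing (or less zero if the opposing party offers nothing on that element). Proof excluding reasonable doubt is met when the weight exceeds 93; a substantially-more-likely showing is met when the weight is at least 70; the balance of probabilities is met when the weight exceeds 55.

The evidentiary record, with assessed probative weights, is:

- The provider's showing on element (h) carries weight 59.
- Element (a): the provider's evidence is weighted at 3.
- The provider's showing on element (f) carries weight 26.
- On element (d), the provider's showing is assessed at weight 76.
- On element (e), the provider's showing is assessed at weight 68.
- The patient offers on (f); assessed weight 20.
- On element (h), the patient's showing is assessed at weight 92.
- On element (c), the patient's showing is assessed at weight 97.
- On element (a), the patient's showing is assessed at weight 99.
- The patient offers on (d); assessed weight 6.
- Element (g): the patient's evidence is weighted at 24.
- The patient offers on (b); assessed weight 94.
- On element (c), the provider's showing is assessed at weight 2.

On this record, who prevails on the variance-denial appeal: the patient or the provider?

Stage 1 (patient, proof excluding reasonable doubt, weight exceeds 93): (a) net 99−3=96 > 93 — meets; (b) 94 > 93 — meets; (c) net 97−2=95 > 93 — meets.
  The patient carries Stage 1; the provider now bears the burden.
Stage 2 (provider, a substantially-more-likely showing, weight is at least 70): (d) net 76−6=70 ≥ 70 — meets; (e) 68 < 70 — fails.
  Stage 2 not carried; the provider fails its burden.
So the patient prevails.

patient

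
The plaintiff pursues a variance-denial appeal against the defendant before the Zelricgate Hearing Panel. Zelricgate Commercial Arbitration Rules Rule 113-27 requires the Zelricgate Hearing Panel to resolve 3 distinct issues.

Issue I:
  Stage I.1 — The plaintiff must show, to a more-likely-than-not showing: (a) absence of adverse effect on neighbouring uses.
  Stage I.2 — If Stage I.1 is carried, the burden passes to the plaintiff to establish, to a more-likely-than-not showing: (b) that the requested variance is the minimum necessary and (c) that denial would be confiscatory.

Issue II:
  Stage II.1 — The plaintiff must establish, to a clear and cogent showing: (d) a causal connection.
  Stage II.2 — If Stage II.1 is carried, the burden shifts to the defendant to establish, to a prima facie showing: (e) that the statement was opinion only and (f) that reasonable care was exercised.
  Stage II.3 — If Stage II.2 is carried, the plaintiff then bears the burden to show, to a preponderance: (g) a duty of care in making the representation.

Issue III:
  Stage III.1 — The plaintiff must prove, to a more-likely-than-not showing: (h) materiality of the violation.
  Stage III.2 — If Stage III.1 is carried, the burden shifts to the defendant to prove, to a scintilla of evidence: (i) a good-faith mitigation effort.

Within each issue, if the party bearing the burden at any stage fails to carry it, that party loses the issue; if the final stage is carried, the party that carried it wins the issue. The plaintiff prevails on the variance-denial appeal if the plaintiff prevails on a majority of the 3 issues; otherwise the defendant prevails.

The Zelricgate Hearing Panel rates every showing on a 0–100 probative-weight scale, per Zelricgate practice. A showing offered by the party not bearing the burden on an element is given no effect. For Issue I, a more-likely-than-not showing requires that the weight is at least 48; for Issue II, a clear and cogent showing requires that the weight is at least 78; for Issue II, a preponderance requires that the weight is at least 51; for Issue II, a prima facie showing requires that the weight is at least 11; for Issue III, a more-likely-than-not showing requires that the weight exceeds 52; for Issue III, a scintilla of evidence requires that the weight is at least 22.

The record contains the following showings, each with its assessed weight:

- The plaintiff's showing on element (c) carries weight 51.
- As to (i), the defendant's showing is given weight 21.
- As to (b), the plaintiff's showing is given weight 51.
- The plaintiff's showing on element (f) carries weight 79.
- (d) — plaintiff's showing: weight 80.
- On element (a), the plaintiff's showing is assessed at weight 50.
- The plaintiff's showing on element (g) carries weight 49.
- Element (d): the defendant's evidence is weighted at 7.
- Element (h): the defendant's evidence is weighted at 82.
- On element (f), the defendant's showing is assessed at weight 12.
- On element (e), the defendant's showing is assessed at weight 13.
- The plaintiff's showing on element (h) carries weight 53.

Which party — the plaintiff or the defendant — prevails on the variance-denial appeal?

— Issue I —
Stage I.1 (plaintiff, a more-likely-than-not showing, weight is at least 48): (a) 50 ≥ 48 — meets.
  Stage I.1 is satisfied; the plaintiff continues to bear the burden.
Stage I.2 (plaintiff, a more-likely-than-not showing, weight is at least 48): (b) 51 ≥ 48 — meets; (c) 51 ≥ 48 — meets.
  The plaintiff carries the last stage.
Every stage carried; the plaintiff prevails on this issue.
— Issue II —
Stage II.1 (plaintiff, a clear and cogent showing, weight is at least 78): (d) 80 (defendant's 7 disregarded) ≥ 78 — meets.
  Stage II.1 carried; the burden shifts to the defendant.
Stage II.2 (defendant, a prima facie showing, weight is at least 11): (e) 13 ≥ 11 — meets; (f) 12 (plaintiff's 79 disregarded) ≥ 11 — meets.
  The defendant carries Stage II.2; the plaintiff now bears the burden.
Stage II.3 (plaintiff, a preponderance, weight is at least 51): (g) 49 < 51 — fails.
  Stage II.3 not carried; the plaintiff fails its burden.
The defendant prevails on this issue.
— Issue III —
At Stage III.1 the plaintiff must meet a more-likely-than-not showing (weight exceeds 52): on (h) the weight is 53 (the defendant's 82 is given no effect), which does exceed 52, so (h) meets the standard.
  All elements met. The burden passes to the defendant.
At Stage III.2 the defendant must meet a scintilla of evidence (weight is at least 22): on (i) the weight is 21, which does not reach 22, so (i) does not meet the standard.
  Stage III.2 not carried; the defendant fails its burden.
So the plaintiff prevails on this issue.
Per-issue: Issue I → plaintiff; Issue II → defendant; Issue III → plaintiff. The plaintiff must prevail on a majority of issues; overall, the plaintiff prevails.

plaintiff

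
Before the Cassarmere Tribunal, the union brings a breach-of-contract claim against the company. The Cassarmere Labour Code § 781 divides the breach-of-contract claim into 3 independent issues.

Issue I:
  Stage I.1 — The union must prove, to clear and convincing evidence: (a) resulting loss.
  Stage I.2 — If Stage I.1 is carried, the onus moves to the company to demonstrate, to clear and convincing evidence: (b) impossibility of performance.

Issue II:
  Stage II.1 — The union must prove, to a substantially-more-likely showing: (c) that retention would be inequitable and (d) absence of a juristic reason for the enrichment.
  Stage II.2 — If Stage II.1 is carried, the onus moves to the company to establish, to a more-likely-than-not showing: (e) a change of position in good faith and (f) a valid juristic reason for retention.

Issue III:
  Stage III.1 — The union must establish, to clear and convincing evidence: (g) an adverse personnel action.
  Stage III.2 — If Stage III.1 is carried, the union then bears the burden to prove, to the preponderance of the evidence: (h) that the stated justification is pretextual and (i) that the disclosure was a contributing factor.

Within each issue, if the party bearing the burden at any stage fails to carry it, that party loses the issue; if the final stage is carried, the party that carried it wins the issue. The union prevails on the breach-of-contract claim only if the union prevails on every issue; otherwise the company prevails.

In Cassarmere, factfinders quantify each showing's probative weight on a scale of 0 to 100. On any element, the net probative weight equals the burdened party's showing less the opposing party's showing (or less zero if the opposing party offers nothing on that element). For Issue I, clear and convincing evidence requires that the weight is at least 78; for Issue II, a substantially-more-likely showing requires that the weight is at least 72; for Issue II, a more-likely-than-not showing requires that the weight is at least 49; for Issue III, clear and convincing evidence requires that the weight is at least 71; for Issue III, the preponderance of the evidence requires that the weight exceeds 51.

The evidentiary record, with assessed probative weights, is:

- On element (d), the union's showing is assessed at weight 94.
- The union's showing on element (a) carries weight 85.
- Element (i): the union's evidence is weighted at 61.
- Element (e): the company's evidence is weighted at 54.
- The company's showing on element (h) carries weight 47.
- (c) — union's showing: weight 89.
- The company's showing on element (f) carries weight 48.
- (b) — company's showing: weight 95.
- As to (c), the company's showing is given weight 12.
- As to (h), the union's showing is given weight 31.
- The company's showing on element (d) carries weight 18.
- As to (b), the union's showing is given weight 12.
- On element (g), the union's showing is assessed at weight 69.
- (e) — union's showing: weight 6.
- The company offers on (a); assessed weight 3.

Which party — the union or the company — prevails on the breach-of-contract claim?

— Issue I —
Stage I.1 (union, clear and convincing evidence, weight is at least 78): (a) net 85−3=82 ≥ 78 — meets.
  All elements met. The burden passes to the company.
Stage I.2 (company, clear and convincing evidence, weight is at least 78): (b) net 95−12=83 ≥ 78 — meets.
  All elements met at the final stage.
With every stage satisfied, the company prevails on this issue.
— Issue II —
Stage II.1 — burden on union; standard: a substantially-more-likely showing (weight is at least 72).
    (c): 89 − 12 = 77 ≥ 72 [met]
    (d): 94 − 18 = 76 ≥ 72 [met]
  Stage II.1 is satisfied; the onus moves to the company.
Stage II.2 — burden on company; standard: a more-likely-than-not showing (weight is at least 49).
    (e): 54 − 6 = 48 < 49 [not met]
    (f): 48 < 49 [not met]
  Not every element is met, so the company fails to carry Stage II.2.
The analysis ends at Stage II.2; the union prevails on this issue.
— Issue III —
At Stage III.1 the union must meet clear and convincing evidence (weight is at least 71): on (g) the weight is 69, < 71, so (g) does not meet the standard.
  Not every element is met, so the union fails to carry Stage III.1.
So the company prevails on this issue.
Per-issue: Issue I → company; Issue II → union; Issue III → company. The union must prevail on every issue; overall, the company prevails.

company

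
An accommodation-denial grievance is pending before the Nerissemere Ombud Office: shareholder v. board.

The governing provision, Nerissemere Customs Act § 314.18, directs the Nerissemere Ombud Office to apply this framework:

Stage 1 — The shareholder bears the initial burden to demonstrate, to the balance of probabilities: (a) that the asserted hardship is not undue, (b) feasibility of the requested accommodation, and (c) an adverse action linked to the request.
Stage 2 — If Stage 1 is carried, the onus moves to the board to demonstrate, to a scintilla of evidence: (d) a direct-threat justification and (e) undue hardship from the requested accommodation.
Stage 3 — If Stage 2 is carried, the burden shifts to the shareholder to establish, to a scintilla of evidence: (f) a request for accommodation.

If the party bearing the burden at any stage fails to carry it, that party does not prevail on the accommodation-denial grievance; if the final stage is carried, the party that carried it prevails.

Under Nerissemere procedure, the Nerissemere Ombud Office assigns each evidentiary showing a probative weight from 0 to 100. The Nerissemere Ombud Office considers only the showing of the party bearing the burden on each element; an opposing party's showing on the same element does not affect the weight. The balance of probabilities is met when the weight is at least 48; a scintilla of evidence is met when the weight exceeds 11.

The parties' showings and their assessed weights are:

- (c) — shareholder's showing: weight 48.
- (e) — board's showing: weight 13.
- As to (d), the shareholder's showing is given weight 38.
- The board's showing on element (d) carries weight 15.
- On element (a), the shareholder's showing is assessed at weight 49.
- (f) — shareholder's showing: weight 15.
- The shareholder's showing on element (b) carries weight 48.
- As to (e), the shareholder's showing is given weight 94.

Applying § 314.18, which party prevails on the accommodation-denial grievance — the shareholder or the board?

shareholder

At Stage 1 the shareholder must meet the balance of probabilities (weight is at least 48): on (a) the weight is 49, which does reach 48, so (a) meets the standard; on (b) the weight is 48, ≥ 48, so (b) meets the standard; on (c) the weight is 48, ≥ 48, so (c) meets the standard.
  Stage 1 carried; the burden shifts to the board.
At Stage 2 the board must meet a scintilla of evidence (weight exceeds 11): on (d) the weight is 15 (the shareholder's 38 is given no effect), > 11, so (d) meets the standard; on (e) the weight is 13 (the shareholder's 94 is given no effect), which does exceed 11, so (e) meets the standard.
  Stage 2 carried; the burden shifts to the shareholder.
At Stage 3 the shareholder must meet a scintilla of evidence (weight exceeds 11): on (f) the weight is 15, > 11, so (f) meets the standard.
  The shareholder carries the last stage.
With every stage satisfied, the shareholder prevails.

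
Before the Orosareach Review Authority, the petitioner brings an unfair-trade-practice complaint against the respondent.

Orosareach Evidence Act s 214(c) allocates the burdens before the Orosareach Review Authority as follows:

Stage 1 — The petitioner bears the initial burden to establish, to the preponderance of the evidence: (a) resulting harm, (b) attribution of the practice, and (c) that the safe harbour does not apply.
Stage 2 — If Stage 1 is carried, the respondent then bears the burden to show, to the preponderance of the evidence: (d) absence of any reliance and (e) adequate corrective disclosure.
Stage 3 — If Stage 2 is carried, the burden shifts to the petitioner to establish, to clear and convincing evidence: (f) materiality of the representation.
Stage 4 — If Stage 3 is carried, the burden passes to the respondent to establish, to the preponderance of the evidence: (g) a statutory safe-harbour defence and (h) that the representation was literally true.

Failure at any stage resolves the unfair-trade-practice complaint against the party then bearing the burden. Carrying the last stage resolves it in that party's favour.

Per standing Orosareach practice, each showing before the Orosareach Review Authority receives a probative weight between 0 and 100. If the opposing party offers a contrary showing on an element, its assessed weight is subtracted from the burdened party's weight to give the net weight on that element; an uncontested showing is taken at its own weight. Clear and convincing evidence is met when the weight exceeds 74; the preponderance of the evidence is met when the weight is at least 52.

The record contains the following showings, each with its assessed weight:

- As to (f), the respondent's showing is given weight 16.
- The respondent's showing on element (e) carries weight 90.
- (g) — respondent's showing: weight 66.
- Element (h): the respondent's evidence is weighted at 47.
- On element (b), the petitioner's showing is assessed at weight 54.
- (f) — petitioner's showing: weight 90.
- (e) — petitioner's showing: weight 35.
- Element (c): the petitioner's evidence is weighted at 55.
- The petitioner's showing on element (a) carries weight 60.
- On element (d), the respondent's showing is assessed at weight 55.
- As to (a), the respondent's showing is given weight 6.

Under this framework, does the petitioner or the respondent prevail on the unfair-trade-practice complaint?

At Stage 1 the petitioner must meet the preponderance of the evidence (weight is at least 52): on (a) the weight is 60 less the opposing 6 gives net 54, ≥ 52, so (a) meets the standard; on (b) the weight is 54, ≥ 52, so (b) meets the standard; on (c) the weight is 55, which does reach 52, so (c) meets the standard.
  Stage 1 is satisfied; the onus moves to the respondent.
At Stage 2 the respondent must meet the preponderance of the evidence (weight is at least 52): on (d) the weight is 55, ≥ 52, so (d) meets the standard; on (e) the weight is 90 less the opposing 35 gives net 55, ≥ 52, so (e) meets the standard.
  Stage 2 carried; the burden shifts to the petitioner.
At Stage 3 the petitioner must meet clear and convincing evidence (weight exceeds 74): on (f) the weight is 90 less the opposing 16 gives net 74, which does not exceed 74, so (f) does not meet the standard.
  The petitioner does not carry Stage 3.
The analysis ends at Stage 3; the respondent prevails.

respondent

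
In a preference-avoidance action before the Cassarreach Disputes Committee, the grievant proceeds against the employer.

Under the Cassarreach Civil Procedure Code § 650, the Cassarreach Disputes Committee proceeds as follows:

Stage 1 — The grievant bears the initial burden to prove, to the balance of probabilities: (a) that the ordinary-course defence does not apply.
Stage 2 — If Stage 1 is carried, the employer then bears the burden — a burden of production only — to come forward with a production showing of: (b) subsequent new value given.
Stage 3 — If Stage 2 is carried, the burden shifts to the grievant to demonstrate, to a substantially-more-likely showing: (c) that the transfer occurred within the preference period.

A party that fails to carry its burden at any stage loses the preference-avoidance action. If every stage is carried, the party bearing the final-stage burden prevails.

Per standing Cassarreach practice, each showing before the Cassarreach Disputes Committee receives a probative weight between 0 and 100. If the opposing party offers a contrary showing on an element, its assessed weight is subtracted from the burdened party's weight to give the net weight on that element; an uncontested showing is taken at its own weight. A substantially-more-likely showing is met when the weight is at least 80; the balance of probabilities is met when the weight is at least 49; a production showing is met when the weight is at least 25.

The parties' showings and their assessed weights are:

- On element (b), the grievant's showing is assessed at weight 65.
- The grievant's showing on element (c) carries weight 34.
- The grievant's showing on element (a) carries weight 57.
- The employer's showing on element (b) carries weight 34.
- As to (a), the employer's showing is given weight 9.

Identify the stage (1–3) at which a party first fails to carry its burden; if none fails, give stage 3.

At Stage 1 the grievant must meet the balance of probabilities (weight is at least 49): on (a) the weight is 57 less the opposing 9 gives net 48, < 49, so (a) does not meet the standard.
  Not every element is met, so the grievant fails to carry Stage 1.
The employer prevails.

stage 1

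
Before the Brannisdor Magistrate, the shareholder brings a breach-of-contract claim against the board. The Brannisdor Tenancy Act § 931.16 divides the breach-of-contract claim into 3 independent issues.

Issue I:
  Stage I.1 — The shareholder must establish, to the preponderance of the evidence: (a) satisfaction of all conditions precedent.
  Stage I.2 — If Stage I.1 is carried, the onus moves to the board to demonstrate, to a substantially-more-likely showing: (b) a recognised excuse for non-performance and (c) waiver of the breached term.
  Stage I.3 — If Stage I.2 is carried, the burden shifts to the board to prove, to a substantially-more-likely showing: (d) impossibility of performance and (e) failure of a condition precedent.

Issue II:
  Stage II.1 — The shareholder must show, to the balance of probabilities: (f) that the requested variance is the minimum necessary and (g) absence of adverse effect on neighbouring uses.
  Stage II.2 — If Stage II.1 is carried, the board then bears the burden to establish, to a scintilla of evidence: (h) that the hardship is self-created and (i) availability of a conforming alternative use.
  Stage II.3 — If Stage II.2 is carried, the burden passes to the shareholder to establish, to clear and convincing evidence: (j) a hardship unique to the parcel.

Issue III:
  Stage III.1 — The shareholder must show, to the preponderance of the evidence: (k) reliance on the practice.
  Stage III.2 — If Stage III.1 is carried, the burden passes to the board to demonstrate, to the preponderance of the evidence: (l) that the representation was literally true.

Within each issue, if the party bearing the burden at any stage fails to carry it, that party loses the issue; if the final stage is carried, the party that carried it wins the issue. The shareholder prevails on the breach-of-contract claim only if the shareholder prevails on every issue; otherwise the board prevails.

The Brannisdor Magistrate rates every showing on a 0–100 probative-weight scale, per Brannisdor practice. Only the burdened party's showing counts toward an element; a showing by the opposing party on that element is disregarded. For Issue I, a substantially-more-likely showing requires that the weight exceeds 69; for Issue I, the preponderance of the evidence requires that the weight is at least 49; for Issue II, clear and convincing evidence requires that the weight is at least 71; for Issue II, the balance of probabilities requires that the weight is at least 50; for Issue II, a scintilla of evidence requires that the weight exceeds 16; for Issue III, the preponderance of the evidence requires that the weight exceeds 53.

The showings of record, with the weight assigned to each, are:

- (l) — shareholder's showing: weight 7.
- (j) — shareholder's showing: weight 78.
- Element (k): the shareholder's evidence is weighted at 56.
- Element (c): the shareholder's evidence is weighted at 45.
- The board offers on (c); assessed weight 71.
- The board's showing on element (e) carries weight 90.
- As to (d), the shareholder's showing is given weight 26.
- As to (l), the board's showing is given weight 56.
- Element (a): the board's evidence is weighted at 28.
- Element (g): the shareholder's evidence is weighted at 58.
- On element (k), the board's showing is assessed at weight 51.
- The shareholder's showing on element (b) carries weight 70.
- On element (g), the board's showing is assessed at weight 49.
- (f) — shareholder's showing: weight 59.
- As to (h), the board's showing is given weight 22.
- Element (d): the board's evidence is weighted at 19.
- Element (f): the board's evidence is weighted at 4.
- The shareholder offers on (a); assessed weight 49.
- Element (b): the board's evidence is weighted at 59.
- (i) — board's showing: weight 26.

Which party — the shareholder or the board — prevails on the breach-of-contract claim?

board

— Issue I —
Stage I.1 (shareholder, the preponderance of the evidence, weight is at least 49): (a) 49 (board's 28 disregarded) ≥ 49 — meets.
  Stage I.1 is satisfied; the onus moves to the board.
Stage I.2 (board, a substantially-more-likely showing, weight exceeds 69): (b) 59 (shareholder's 70 disregarded) ≤ 69 — fails; (c) 71 (shareholder's 45 disregarded) > 69 — meets.
  Stage I.2 not carried; the board fails its burden.
The analysis ends at Stage I.2; the shareholder prevails on this issue.
— Issue II —
Stage II.1 (shareholder, the balance of probabilities, weight is at least 50): (f) 59 (board's 4 disregarded) ≥ 50 — meets; (g) 58 (board's 49 disregarded) ≥ 50 — meets.
  Stage II.1 carried; the burden shifts to the board.
Stage II.2 (board, a scintilla of evidence, weight exceeds 16): (h) 22 > 16 — meets; (i) 26 > 16 — meets.
  Stage II.2 carried; the burden shifts to the shareholder.
Stage II.3 (shareholder, clear and convincing evidence, weight is at least 71): (j) 78 ≥ 71 — meets.
  The shareholder carries the last stage.
With every stage satisfied, the shareholder prevails on this issue.
— Issue III —
At Stage III.1 the shareholder must meet the preponderance of the evidence (weight exceeds 53): on (k) the weight is 56 (the board's 51 is given no effect), which does exceed 53, so (k) meets the standard.
  Stage III.1 carried; the burden shifts to the board.
At Stage III.2 the board must meet the preponderance of the evidence (weight exceeds 53): on (l) the weight is 56 (the shareholder's 7 is given no effect), which does exceed 53, so (l) meets the standard.
  All elements met at the final stage.
All stages carried — the board prevails on this issue.
Per-issue: Issue I → shareholder; Issue II → shareholder; Issue III → board. The shareholder must prevail on every issue; overall, the board prevails.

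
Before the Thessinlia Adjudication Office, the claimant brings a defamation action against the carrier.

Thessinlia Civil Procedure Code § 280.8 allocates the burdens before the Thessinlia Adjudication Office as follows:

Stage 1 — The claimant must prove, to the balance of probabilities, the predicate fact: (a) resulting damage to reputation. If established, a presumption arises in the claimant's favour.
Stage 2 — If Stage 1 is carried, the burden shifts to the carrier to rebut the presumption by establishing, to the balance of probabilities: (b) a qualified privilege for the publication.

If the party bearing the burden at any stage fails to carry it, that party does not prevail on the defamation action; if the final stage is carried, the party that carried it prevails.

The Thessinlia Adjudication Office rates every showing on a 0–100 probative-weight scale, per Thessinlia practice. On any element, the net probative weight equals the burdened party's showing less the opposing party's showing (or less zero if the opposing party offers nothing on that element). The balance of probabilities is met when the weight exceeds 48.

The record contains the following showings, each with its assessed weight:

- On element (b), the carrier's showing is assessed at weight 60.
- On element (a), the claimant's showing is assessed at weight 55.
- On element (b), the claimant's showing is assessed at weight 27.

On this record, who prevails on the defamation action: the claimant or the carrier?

claimant

Stage 1 — burden on claimant; standard: the balance of probabilities (weight exceeds 48).
    (a): 55 > 48 [met]
  Stage 1 is satisfied; the onus moves to the carrier.
Stage 2 — burden on carrier; standard: the balance of probabilities (weight exceeds 48).
    (b): 60 − 27 = 33 ≤ 48 [not met]
  The carrier does not carry Stage 2.
The claimant prevails.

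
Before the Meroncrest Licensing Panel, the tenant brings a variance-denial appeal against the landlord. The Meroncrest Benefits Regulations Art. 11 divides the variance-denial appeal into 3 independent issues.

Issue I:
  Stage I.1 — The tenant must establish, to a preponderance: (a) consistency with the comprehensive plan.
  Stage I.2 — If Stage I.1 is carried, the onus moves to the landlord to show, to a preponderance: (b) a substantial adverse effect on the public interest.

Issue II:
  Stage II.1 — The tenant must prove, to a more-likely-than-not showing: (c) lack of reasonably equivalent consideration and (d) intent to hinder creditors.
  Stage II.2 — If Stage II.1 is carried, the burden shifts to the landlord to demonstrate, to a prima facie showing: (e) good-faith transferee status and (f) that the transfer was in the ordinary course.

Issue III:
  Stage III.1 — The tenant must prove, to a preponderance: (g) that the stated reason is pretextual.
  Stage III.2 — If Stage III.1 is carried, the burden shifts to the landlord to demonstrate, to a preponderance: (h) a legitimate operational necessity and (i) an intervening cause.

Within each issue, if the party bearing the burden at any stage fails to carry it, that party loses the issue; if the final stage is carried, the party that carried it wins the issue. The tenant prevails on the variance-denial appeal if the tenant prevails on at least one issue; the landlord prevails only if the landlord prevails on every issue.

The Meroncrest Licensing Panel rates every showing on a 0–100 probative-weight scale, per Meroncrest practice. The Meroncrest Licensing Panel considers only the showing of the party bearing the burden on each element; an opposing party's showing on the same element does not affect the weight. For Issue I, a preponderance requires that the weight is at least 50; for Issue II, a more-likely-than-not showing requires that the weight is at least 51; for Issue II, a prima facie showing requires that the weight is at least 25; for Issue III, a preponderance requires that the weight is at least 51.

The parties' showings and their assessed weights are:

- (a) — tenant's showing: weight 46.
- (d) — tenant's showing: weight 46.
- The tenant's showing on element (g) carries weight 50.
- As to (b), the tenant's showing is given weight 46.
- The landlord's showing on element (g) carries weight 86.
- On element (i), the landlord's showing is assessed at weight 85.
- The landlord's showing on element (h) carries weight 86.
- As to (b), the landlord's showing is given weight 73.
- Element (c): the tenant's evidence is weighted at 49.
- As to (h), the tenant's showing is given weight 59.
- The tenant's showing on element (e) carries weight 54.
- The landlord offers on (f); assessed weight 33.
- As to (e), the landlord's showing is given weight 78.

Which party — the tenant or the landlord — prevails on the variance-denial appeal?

— Issue I —
At Stage I.1 the tenant must meet a preponderance (weight is at least 50): on (a) the weight is 46, which does not reach 50, so (a) does not meet the standard.
  Stage I.1 not carried; the tenant fails its burden.
The analysis ends at Stage I.1; the landlord prevails on this issue.
— Issue II —
Stage II.1 — burden on tenant; standard: a more-likely-than-not showing (weight is at least 51).
    (c): 49 < 51 [not met]
    (d): 46 < 51 [not met]
  Stage II.1 not carried; the tenant fails its burden.
The landlord prevails on this issue.
— Issue III —
Stage III.1 (tenant, a preponderance, weight is at least 51): (g) 50 (landlord's 86 disregarded) < 51 — fails.
  The tenant does not carry Stage III.1.
The analysis ends at Stage III.1; the landlord prevails on this issue.
Per-issue: Issue I → landlord; Issue II → landlord; Issue III → landlord. The tenant must prevail on at least one issue; overall, the landlord prevails.

landlord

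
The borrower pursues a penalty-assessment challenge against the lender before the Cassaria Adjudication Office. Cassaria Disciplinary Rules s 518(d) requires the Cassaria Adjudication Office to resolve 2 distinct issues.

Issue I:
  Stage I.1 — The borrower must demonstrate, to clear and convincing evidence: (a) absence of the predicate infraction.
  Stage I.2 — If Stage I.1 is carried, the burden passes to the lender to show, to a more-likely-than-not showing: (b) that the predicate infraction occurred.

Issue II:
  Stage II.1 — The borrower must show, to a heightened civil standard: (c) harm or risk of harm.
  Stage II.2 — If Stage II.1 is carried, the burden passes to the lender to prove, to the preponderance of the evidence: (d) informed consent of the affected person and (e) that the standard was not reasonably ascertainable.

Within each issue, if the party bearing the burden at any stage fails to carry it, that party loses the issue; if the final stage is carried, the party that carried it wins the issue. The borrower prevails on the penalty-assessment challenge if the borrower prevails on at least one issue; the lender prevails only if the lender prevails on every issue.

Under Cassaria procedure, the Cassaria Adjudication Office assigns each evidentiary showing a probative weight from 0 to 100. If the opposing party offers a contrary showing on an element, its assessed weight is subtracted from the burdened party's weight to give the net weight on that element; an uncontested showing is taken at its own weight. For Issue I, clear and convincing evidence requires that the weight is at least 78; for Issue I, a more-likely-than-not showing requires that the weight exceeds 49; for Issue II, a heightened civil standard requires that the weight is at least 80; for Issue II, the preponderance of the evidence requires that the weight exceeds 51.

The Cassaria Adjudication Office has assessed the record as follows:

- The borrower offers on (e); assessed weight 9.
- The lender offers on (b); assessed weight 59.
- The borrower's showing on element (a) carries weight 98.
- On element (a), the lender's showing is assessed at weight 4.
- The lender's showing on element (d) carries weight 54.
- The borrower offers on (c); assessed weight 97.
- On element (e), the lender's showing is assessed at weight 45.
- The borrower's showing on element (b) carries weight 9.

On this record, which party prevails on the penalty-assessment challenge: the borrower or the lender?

borrower

— Issue I —
At Stage I.1 the borrower must meet clear and convincing evidence (weight is at least 78): on (a) the weight is 98 less the opposing 4 gives net 94, which does reach 78, so (a) meets the standard.
  All elements met. The burden passes to the lender.
At Stage I.2 the lender must meet a more-likely-than-not showing (weight exceeds 49): on (b) the weight is 59 less the opposing 9 gives net 50, > 49, so (b) meets the standard.
  All elements met at the final stage.
All stages carried — the lender prevails on this issue.
— Issue II —
Stage II.1 (borrower, a heightened civil standard, weight is at least 80): (c) 97 ≥ 80 — meets.
  The borrower carries Stage II.1; the lender now bears the burden.
Stage II.2 (lender, the preponderance of the evidence, weight exceeds 51): (d) 54 > 51 — meets; (e) net 45−9=36 ≤ 51 — fails.
  The lender does not carry Stage II.2.
The analysis ends at Stage II.2; the borrower prevails on this issue.
Per-issue: Issue I → lender; Issue II → borrower. The borrower must prevail on at least one issue; overall, the borrower prevails.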